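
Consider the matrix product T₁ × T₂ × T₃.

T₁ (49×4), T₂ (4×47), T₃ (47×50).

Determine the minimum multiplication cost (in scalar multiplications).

Order (T₁ × (T₂ × T₃)): (T₂ × T₃): 4×47 by 47×50 → 4×50, cost 4·47·50 = 9400; (T₁ × (T₂ × T₃)): 49×4 by 4×50 → 49×50, cost 49·4·50 = 9800; cumulative 19200. Total 19200.
Order ((T₁ × T₂) × T₃): (T₁ × T₂): 49×4 by 4×47 → 49×47, cost 49·4·47 = 9212; ((T₁ × T₂) × T₃): 49×47 by 47×50 → 49×50, cost 49·47·50 = 115150; cumulative 124362. Total 124362.
Minimum: 19200.

19200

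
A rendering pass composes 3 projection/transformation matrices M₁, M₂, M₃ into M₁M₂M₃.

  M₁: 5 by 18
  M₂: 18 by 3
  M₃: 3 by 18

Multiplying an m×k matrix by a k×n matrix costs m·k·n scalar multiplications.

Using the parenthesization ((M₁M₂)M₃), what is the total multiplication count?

(M₁M₂): 5×18 by 18×3 → 5×3, cost 5·18·3 = 270
((M₁M₂)M₃): 5×3 by 3×18 → 5×18, cost 5·3·18 = 270; cumulative 540
Total: 540 scalar multiplications.

540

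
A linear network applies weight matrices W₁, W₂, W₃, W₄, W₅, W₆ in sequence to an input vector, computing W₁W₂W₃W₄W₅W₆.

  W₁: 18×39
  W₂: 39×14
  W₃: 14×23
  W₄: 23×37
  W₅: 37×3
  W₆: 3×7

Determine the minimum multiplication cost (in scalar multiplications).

7641

Adjacent pairs: W₁W₂ = 18·39·14 = 9828; W₂W₃ = 39·14·23 = 12558; W₃W₄ = 14·23·37 = 11914; W₄W₅ = 23·37·3 = 2553; W₅W₆ = 37·3·7 = 777.
Length 3: W₁..W₃: k=1: 0+12558+18·39·23=28704; k=2: 9828+0+18·14·23=15624 → min 15624 | W₂..W₄: k=2: 0+11914+39·14·37=32116; k=3: 12558+0+39·23·37=45747 → min 32116 | W₃..W₅: k=3: 0+2553+14·23·3=3519; k=4: 11914+0+14·37·3=13468 → min 3519 | W₄..W₆: k=4: 0+777+23·37·7=6734; k=5: 2553+0+23·3·7=3036 → min 3036.
Length 4: W₁..W₄: k=1: 0+32116+18·39·37=58090; k=2: 9828+11914+18·14·37=31066; k=3: 15624+0+18·23·37=30942 → min 30942 | W₂..W₅: k=2: 0+3519+39·14·3=5157; k=3: 12558+2553+39·23·3=17802; k=4: 32116+0+39·37·3=36445 → min 5157 | W₃..W₆: k=3: 0+3036+14·23·7=5290; k=4: 11914+777+14·37·7=16317; k=5: 3519+0+14·3·7=3813 → min 3813.
Length 5: W₁..W₅: k=1: 0+5157+18·39·3=7263; k=2: 9828+3519+18·14·3=14103; k=3: 15624+2553+18·23·3=19419; k=4: 30942+0+18·37·3=32940 → min 7263 | W₂..W₆: k=2: 0+3813+39·14·7=7635; k=3: 12558+3036+39·23·7=21873; k=4: 32116+777+39·37·7=42994; k=5: 5157+0+39·3·7=5976 → min 5976.
Length 6: W₁..W₆: k=1: 0+5976+18·39·7=10890; k=2: 9828+3813+18·14·7=15405; k=3: 15624+3036+18·23·7=21558; k=4: 30942+777+18·37·7=36381; k=5: 7263+0+18·3·7=7641 → min 7641.
Optimal order: ((W₁(W₂(W₃(W₄W₅))))W₆) with cost 7641.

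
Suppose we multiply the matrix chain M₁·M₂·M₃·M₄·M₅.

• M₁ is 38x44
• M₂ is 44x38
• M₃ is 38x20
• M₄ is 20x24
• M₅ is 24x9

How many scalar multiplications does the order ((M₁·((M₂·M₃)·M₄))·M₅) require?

102896

(M₂·M₃): 44×38 by 38×20 → 44×20, cost 44·38·20 = 33440
((M₂·M₃)·M₄): 44×20 by 20×24 → 44×24, cost 44·20·24 = 21120; cumulative 54560
(M₁·((M₂·M₃)·M₄)): 38×44 by 44×24 → 38×24, cost 38·44·24 = 40128; cumulative 94688
((M₁·((M₂·M₃)·M₄))·M₅): 38×24 by 24×9 → 38×9, cost 38·24·9 = 8208; cumulative 102896
Total: 102896 scalar multiplications.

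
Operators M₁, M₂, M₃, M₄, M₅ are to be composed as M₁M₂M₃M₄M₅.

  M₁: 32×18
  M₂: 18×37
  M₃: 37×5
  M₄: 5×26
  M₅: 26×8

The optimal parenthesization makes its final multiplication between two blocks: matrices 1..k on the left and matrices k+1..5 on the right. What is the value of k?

Adjacent pairs: M₁M₂ = 32·18·37 = 21312; M₂M₃ = 18·37·5 = 3330; M₃M₄ = 37·5·26 = 4810; M₄M₅ = 5·26·8 = 1040.
Length 3: M₁..M₃: k=1: 0+3330+32·18·5=6210; k=2: 21312+0+32·37·5=27232 → min 6210 | M₂..M₄: k=2: 0+4810+18·37·26=22126; k=3: 3330+0+18·5·26=5670 → min 5670 | M₃..M₅: k=3: 0+1040+37·5·8=2520; k=4: 4810+0+37·26·8=12506 → min 2520.
Length 4: M₁..M₄: k=1: 0+5670+32·18·26=20646; k=2: 21312+4810+32·37·26=56906; k=3: 6210+0+32·5·26=10370 → min 10370 | M₂..M₅: k=2: 0+2520+18·37·8=7848; k=3: 3330+1040+18·5·8=5090; k=4: 5670+0+18·26·8=9414 → min 5090.
Top-level splits: k=1: (M₁..M₁)·(M₂..M₅) → 0+5090+32·18·8 = 9698; k=2: (M₁..M₂)·(M₃..M₅) → 21312+2520+32·37·8 = 33304; k=3: (M₁..M₃)·(M₄..M₅) → 6210+1040+32·5·8 = 8530; k=4: (M₁..M₄)·(M₅..M₅) → 10370+0+32·26·8 = 17026.
Best split is after M₃, i.e. k = 3.

3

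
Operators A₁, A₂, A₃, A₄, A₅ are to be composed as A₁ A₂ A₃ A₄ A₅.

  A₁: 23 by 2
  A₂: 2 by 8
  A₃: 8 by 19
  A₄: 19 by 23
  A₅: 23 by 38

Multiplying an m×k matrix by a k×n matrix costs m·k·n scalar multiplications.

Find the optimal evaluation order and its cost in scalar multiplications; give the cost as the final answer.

Adjacent pairs: A₁A₂ = 23·2·8 = 368; A₂A₃ = 2·8·19 = 304; A₃A₄ = 8·19·23 = 3496; A₄A₅ = 19·23·38 = 16606.
Length 3: A₁..A₃: k=1: 0+304+23·2·19=1178; k=2: 368+0+23·8·19=3864 → min 1178 | A₂..A₄: k=2: 0+3496+2·8·23=3864; k=3: 304+0+2·19·23=1178 → min 1178 | A₃..A₅: k=3: 0+16606+8·19·38=22382; k=4: 3496+0+8·23·38=10488 → min 10488.
Length 4: A₁..A₄: k=1: 0+1178+23·2·23=2236; k=2: 368+3496+23·8·23=8096; k=3: 1178+0+23·19·23=11229 → min 2236 | A₂..A₅: k=2: 0+10488+2·8·38=11096; k=3: 304+16606+2·19·38=18354; k=4: 1178+0+2·23·38=2926 → min 2926.
Length 5: A₁..A₅: k=1: 0+2926+23·2·38=4674; k=2: 368+10488+23·8·38=17848; k=3: 1178+16606+23·19·38=34390; k=4: 2236+0+23·23·38=22338 → min 4674.
Optimal parenthesization: (A₁ (((A₂ A₃) A₄) A₅)) with cost 4674.

4674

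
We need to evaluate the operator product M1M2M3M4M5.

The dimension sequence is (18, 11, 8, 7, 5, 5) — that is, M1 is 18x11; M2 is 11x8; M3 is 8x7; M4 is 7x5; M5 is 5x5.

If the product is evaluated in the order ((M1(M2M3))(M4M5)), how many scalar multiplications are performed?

(M2M3): 11×8 by 8×7 → 11×7, cost 11·8·7 = 616
(M1(M2M3)): 18×11 by 11×7 → 18×7, cost 18·11·7 = 1386; cumulative 2002
(M4M5): 7×5 by 5×5 → 7×5, cost 7·5·5 = 175
((M1(M2M3))(M4M5)): 18×7 by 7×5 → 18×5, cost 18·7·5 = 630; cumulative 2807
Total: 2807 scalar multiplications.

2807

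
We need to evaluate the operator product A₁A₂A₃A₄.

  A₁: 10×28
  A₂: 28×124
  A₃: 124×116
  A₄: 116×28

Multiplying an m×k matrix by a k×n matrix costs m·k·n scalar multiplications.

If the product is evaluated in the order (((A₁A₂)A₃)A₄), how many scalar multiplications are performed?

(A₁A₂): 10×28 by 28×124 → 10×124, cost 10·28·124 = 34720
((A₁A₂)A₃): 10×124 by 124×116 → 10×116, cost 10·124·116 = 143840; cumulative 178560
(((A₁A₂)A₃)A₄): 10×116 by 116×28 → 10×28, cost 10·116·28 = 32480; cumulative 211040
Total: 211040 scalar multiplications.

211040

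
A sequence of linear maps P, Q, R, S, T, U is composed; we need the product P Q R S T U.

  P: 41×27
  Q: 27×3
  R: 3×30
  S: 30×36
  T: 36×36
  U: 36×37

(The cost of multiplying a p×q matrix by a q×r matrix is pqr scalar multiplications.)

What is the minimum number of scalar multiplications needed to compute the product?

18996

Adjacent pairs: PQ = 41·27·3 = 3321; QR = 27·3·30 = 2430; RS = 3·30·36 = 3240; ST = 30·36·36 = 38880; TU = 36·36·37 = 47952.
Length 3: P..R: k=1: 0+2430+41·27·30=35640; k=2: 3321+0+41·3·30=7011 → min 7011 | Q..S: k=2: 0+3240+27·3·36=6156; k=3: 2430+0+27·30·36=31590 → min 6156 | R..T: k=3: 0+38880+3·30·36=42120; k=4: 3240+0+3·36·36=7128 → min 7128 | S..U: k=4: 0+47952+30·36·37=87912; k=5: 38880+0+30·36·37=78840 → min 78840.
Length 4: P..S: k=1: 0+6156+41·27·36=46008; k=2: 3321+3240+41·3·36=10989; k=3: 7011+0+41·30·36=51291 → min 10989 | Q..T: k=2: 0+7128+27·3·36=10044; k=3: 2430+38880+27·30·36=70470; k=4: 6156+0+27·36·36=41148 → min 10044 | R..U: k=3: 0+78840+3·30·37=82170; k=4: 3240+47952+3·36·37=55188; k=5: 7128+0+3·36·37=11124 → min 11124.
Length 5: P..T: k=1: 0+10044+41·27·36=49896; k=2: 3321+7128+41·3·36=14877; k=3: 7011+38880+41·30·36=90171; k=4: 10989+0+41·36·36=64125 → min 14877 | Q..U: k=2: 0+11124+27·3·37=14121; k=3: 2430+78840+27·30·37=111240; k=4: 6156+47952+27·36·37=90072; k=5: 10044+0+27·36·37=46008 → min 14121.
Length 6: P..U: k=1: 0+14121+41·27·37=55080; k=2: 3321+11124+41·3·37=18996; k=3: 7011+78840+41·30·37=131361; k=4: 10989+47952+41·36·37=113553; k=5: 14877+0+41·36·37=69489 → min 18996.
Optimal order: ((P Q) (((R S) T) U)) with cost 18996.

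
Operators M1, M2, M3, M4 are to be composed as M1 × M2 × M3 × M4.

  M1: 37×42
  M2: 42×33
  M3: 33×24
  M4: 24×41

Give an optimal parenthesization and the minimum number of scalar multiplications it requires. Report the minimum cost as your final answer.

Adjacent pairs: M1M2 = 37·42·33 = 51282; M2M3 = 42·33·24 = 33264; M3M4 = 33·24·41 = 32472.
Length 3: M1..M3: k=1: 0+33264+37·42·24=70560; k=2: 51282+0+37·33·24=80586 → min 70560 | M2..M4: k=2: 0+32472+42·33·41=89298; k=3: 33264+0+42·24·41=74592 → min 74592.
Length 4: M1..M4: k=1: 0+74592+37·42·41=138306; k=2: 51282+32472+37·33·41=133815; k=3: 70560+0+37·24·41=106968 → min 106968.
Optimal parenthesization: ((M1 × (M2 × M3)) × M4) with cost 106968.

106968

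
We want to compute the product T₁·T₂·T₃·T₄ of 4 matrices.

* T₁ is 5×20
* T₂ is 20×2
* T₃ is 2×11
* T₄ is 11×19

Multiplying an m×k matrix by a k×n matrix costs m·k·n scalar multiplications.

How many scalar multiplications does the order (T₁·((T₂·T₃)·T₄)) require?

(T₂·T₃): 20×2 by 2×11 → 20×11, cost 20·2·11 = 440
((T₂·T₃)·T₄): 20×11 by 11×19 → 20×19, cost 20·11·19 = 4180; cumulative 4620
(T₁·((T₂·T₃)·T₄)): 5×20 by 20×19 → 5×19, cost 5·20·19 = 1900; cumulative 6520
Total: 6520 scalar multiplications.

6520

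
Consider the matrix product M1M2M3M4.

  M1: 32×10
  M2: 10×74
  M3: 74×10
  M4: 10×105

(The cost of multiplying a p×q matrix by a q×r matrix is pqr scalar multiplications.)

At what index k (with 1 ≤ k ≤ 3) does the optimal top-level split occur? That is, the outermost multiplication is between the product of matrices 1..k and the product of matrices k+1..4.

3

Adjacent pairs: M1M2 = 32·10·74 = 23680; M2M3 = 10·74·10 = 7400; M3M4 = 74·10·105 = 77700.
Length 3: M1..M3: k=1: 0+7400+32·10·10=10600; k=2: 23680+0+32·74·10=47360 → min 10600 | M2..M4: k=2: 0+77700+10·74·105=155400; k=3: 7400+0+10·10·105=17900 → min 17900.
Top-level splits: k=1: (M1..M1)·(M2..M4) → 0+17900+32·10·105 = 51500; k=2: (M1..M2)·(M3..M4) → 23680+77700+32·74·105 = 350020; k=3: (M1..M3)·(M4..M4) → 10600+0+32·10·105 = 44200.
Best split is after M3, i.e. k = 3.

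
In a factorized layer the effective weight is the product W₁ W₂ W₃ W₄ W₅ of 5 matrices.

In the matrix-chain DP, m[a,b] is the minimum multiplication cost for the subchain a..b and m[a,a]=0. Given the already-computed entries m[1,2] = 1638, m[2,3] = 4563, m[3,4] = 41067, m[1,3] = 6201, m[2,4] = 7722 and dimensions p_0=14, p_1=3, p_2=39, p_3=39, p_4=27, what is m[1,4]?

8856

m[1,4] = min over k∈[1,3] of m[1,k]+m[k+1,4]+p_{0}·p_k·p_{4}.
k=1: 0 + 7722 + 14·3·27 = 8856; k=2: 1638 + 41067 + 14·39·27 = 57447; k=3: 6201 + 0 + 14·39·27 = 20943.
Minimum: 8856 at k=1.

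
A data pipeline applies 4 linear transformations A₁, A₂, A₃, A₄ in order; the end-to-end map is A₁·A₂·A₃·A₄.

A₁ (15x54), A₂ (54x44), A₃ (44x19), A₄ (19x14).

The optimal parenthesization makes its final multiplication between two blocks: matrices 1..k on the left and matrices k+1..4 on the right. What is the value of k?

3

Adjacent pairs: A₁A₂ = 15·54·44 = 35640; A₂A₃ = 54·44·19 = 45144; A₃A₄ = 44·19·14 = 11704.
Length 3: A₁..A₃: k=1: 0+45144+15·54·19=60534; k=2: 35640+0+15·44·19=48180 → min 48180 | A₂..A₄: k=2: 0+11704+54·44·14=44968; k=3: 45144+0+54·19·14=59508 → min 44968.
Top-level splits: k=1: (A₁..A₁)·(A₂..A₄) → 0+44968+15·54·14 = 56308; k=2: (A₁..A₂)·(A₃..A₄) → 35640+11704+15·44·14 = 56584; k=3: (A₁..A₃)·(A₄..A₄) → 48180+0+15·19·14 = 52170.
Best split is after A₃, i.e. k = 3.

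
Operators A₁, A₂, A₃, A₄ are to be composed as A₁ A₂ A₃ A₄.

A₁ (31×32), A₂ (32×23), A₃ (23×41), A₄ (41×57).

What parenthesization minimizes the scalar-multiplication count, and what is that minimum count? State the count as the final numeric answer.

117208

Adjacent pairs: A₁A₂ = 31·32·23 = 22816; A₂A₃ = 32·23·41 = 30176; A₃A₄ = 23·41·57 = 53751.
Length 3: A₁..A₃: k=1: 0+30176+31·32·41=70848; k=2: 22816+0+31·23·41=52049 → min 52049 | A₂..A₄: k=2: 0+53751+32·23·57=95703; k=3: 30176+0+32·41·57=104960 → min 95703.
Length 4: A₁..A₄: k=1: 0+95703+31·32·57=152247; k=2: 22816+53751+31·23·57=117208; k=3: 52049+0+31·41·57=124496 → min 117208.
Optimal parenthesization: ((A₁ A₂) (A₃ A₄)) with cost 117208.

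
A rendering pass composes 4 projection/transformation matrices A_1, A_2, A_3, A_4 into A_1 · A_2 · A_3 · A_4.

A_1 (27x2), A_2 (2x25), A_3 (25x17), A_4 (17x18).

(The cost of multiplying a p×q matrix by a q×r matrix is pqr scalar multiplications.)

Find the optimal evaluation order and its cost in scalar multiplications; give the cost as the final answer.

Adjacent pairs: A_1A_2 = 27·2·25 = 1350; A_2A_3 = 2·25·17 = 850; A_3A_4 = 25·17·18 = 7650.
Length 3: A_1..A_3: k=1: 0+850+27·2·17=1768; k=2: 1350+0+27·25·17=12825 → min 1768 | A_2..A_4: k=2: 0+7650+2·25·18=8550; k=3: 850+0+2·17·18=1462 → min 1462.
Length 4: A_1..A_4: k=1: 0+1462+27·2·18=2434; k=2: 1350+7650+27·25·18=21150; k=3: 1768+0+27·17·18=10030 → min 2434.
Optimal parenthesization: (A_1 · ((A_2 · A_3) · A_4)) with cost 2434.

2434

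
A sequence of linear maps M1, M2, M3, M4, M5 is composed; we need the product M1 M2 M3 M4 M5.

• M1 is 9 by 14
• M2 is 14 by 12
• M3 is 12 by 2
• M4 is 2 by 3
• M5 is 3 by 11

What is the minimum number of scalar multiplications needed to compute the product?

852

Adjacent pairs: M1M2 = 9·14·12 = 1512; M2M3 = 14·12·2 = 336; M3M4 = 12·2·3 = 72; M4M5 = 2·3·11 = 66.
Length 3: M1..M3: k=1: 0+336+9·14·2=588; k=2: 1512+0+9·12·2=1728 → min 588 | M2..M4: k=2: 0+72+14·12·3=576; k=3: 336+0+14·2·3=420 → min 420 | M3..M5: k=3: 0+66+12·2·11=330; k=4: 72+0+12·3·11=468 → min 330.
Length 4: M1..M4: k=1: 0+420+9·14·3=798; k=2: 1512+72+9·12·3=1908; k=3: 588+0+9·2·3=642 → min 642 | M2..M5: k=2: 0+330+14·12·11=2178; k=3: 336+66+14·2·11=710; k=4: 420+0+14·3·11=882 → min 710.
Length 5: M1..M5: k=1: 0+710+9·14·11=2096; k=2: 1512+330+9·12·11=3030; k=3: 588+66+9·2·11=852; k=4: 642+0+9·3·11=939 → min 852.
Optimal order: ((M1 (M2 M3)) (M4 M5)) with cost 852.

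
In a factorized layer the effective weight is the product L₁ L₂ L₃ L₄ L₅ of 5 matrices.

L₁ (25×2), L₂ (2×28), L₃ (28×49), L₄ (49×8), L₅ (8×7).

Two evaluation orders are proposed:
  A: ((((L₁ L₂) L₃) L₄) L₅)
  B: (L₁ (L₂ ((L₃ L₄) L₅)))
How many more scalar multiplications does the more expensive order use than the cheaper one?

Order A = ((((L₁ L₂) L₃) L₄) L₅): (L₁ L₂): 25×2 by 2×28 → 25×28, cost 25·2·28 = 1400; ((L₁ L₂) L₃): 25×28 by 28×49 → 25×49, cost 25·28·49 = 34300; cumulative 35700; (((L₁ L₂) L₃) L₄): 25×49 by 49×8 → 25×8, cost 25·49·8 = 9800; cumulative 45500; ((((L₁ L₂) L₃) L₄) L₅): 25×8 by 8×7 → 25×7, cost 25·8·7 = 1400; cumulative 46900. Total 46900.
Order B = (L₁ (L₂ ((L₃ L₄) L₅))): (L₃ L₄): 28×49 by 49×8 → 28×8, cost 28·49·8 = 10976; ((L₃ L₄) L₅): 28×8 by 8×7 → 28×7, cost 28·8·7 = 1568; cumulative 12544; (L₂ ((L₃ L₄) L₅)): 2×28 by 28×7 → 2×7, cost 2·28·7 = 392; cumulative 12936; (L₁ (L₂ ((L₃ L₄) L₅))): 25×2 by 2×7 → 25×7, cost 25·2·7 = 350; cumulative 13286. Total 13286.
Difference: |46900 − 13286| = 33614.

33614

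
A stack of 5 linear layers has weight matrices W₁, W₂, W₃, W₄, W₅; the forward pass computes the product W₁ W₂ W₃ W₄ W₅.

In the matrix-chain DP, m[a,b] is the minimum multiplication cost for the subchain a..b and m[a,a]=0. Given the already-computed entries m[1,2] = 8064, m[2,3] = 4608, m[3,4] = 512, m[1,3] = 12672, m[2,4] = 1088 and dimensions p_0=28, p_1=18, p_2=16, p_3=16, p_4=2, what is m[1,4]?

2096

m[1,4] = min over k∈[1,3] of m[1,k]+m[k+1,4]+p_{0}·p_k·p_{4}.
k=1: 0 + 1088 + 28·18·2 = 2096; k=2: 8064 + 512 + 28·16·2 = 9472; k=3: 12672 + 0 + 28·16·2 = 13568.
Minimum: 2096 at k=1.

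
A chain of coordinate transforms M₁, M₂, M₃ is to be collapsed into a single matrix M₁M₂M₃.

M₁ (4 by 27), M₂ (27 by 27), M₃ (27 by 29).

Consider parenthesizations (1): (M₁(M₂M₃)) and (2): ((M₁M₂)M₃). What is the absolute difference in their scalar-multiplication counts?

Order (1) = (M₁(M₂M₃)): (M₂M₃): 27×27 by 27×29 → 27×29, cost 27·27·29 = 21141; (M₁(M₂M₃)): 4×27 by 27×29 → 4×29, cost 4·27·29 = 3132; cumulative 24273. Total 24273.
Order (2) = ((M₁M₂)M₃): (M₁M₂): 4×27 by 27×27 → 4×27, cost 4·27·27 = 2916; ((M₁M₂)M₃): 4×27 by 27×29 → 4×29, cost 4·27·29 = 3132; cumulative 6048. Total 6048.
Difference: |24273 − 6048| = 18225.

18225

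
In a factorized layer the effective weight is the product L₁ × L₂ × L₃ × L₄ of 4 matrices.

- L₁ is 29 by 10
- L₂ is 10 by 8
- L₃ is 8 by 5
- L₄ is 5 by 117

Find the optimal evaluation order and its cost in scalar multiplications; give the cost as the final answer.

18815

Adjacent pairs: L₁L₂ = 29·10·8 = 2320; L₂L₃ = 10·8·5 = 400; L₃L₄ = 8·5·117 = 4680.
Length 3: L₁..L₃: k=1: 0+400+29·10·5=1850; k=2: 2320+0+29·8·5=3480 → min 1850 | L₂..L₄: k=2: 0+4680+10·8·117=14040; k=3: 400+0+10·5·117=6250 → min 6250.
Length 4: L₁..L₄: k=1: 0+6250+29·10·117=40180; k=2: 2320+4680+29·8·117=34144; k=3: 1850+0+29·5·117=18815 → min 18815.
Optimal parenthesization: ((L₁ × (L₂ × L₃)) × L₄) with cost 18815.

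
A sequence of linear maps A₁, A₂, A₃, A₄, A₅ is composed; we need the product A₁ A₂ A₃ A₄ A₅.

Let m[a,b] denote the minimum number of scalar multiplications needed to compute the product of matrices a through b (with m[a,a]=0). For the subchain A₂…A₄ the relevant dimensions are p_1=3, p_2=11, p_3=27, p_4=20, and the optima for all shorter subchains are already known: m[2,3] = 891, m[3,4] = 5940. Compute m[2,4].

2511

m[2,4] = min over k∈[2,3] of m[2,k]+m[k+1,4]+p_{1}·p_k·p_{4}.
k=2: 0 + 5940 + 3·11·20 = 6600; k=3: 891 + 0 + 3·27·20 = 2511.
Minimum: 2511 at k=3.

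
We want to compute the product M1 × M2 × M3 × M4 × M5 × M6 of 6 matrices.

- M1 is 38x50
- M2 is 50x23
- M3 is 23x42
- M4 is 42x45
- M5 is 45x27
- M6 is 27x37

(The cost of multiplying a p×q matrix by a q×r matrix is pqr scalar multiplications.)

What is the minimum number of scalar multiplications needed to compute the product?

Adjacent pairs: M1M2 = 38·50·23 = 43700; M2M3 = 50·23·42 = 48300; M3M4 = 23·42·45 = 43470; M4M5 = 42·45·27 = 51030; M5M6 = 45·27·37 = 44955.
Length 3: M1..M3: k=1: 0+48300+38·50·42=128100; k=2: 43700+0+38·23·42=80408 → min 80408 | M2..M4: k=2: 0+43470+50·23·45=95220; k=3: 48300+0+50·42·45=142800 → min 95220 | M3..M5: k=3: 0+51030+23·42·27=77112; k=4: 43470+0+23·45·27=71415 → min 71415 | M4..M6: k=4: 0+44955+42·45·37=114885; k=5: 51030+0+42·27·37=92988 → min 92988.
Length 4: M1..M4: k=1: 0+95220+38·50·45=180720; k=2: 43700+43470+38·23·45=126500; k=3: 80408+0+38·42·45=152228 → min 126500 | M2..M5: k=2: 0+71415+50·23·27=102465; k=3: 48300+51030+50·42·27=156030; k=4: 95220+0+50·45·27=155970 → min 102465 | M3..M6: k=3: 0+92988+23·42·37=128730; k=4: 43470+44955+23·45·37=126720; k=5: 71415+0+23·27·37=94392 → min 94392.
Length 5: M1..M5: k=1: 0+102465+38·50·27=153765; k=2: 43700+71415+38·23·27=138713; k=3: 80408+51030+38·42·27=174530; k=4: 126500+0+38·45·27=172670 → min 138713 | M2..M6: k=2: 0+94392+50·23·37=136942; k=3: 48300+92988+50·42·37=218988; k=4: 95220+44955+50·45·37=223425; k=5: 102465+0+50·27·37=152415 → min 136942.
Length 6: M1..M6: k=1: 0+136942+38·50·37=207242; k=2: 43700+94392+38·23·37=170430; k=3: 80408+92988+38·42·37=232448; k=4: 126500+44955+38·45·37=234725; k=5: 138713+0+38·27·37=176675 → min 170430.
Optimal order: ((M1 × M2) × (((M3 × M4) × M5) × M6)) with cost 170430.

170430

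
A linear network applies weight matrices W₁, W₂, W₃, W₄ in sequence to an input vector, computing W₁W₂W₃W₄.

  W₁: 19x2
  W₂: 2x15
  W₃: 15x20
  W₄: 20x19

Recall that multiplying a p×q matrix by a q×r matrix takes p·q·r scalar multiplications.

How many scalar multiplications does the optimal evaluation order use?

Adjacent pairs: W₁W₂ = 19·2·15 = 570; W₂W₃ = 2·15·20 = 600; W₃W₄ = 15·20·19 = 5700.
Length 3: W₁..W₃: k=1: 0+600+19·2·20=1360; k=2: 570+0+19·15·20=6270 → min 1360 | W₂..W₄: k=2: 0+5700+2·15·19=6270; k=3: 600+0+2·20·19=1360 → min 1360.
Length 4: W₁..W₄: k=1: 0+1360+19·2·19=2082; k=2: 570+5700+19·15·19=11685; k=3: 1360+0+19·20·19=8580 → min 2082.
Optimal order: (W₁((W₂W₃)W₄)) with cost 2082.

2082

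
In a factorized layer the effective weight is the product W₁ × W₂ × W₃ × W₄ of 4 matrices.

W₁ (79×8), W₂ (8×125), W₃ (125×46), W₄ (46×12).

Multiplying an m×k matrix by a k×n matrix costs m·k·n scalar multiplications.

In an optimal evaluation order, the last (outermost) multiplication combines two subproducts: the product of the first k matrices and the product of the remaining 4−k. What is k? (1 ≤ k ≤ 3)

1

Adjacent pairs: W₁W₂ = 79·8·125 = 79000; W₂W₃ = 8·125·46 = 46000; W₃W₄ = 125·46·12 = 69000.
Length 3: W₁..W₃: k=1: 0+46000+79·8·46=75072; k=2: 79000+0+79·125·46=533250 → min 75072 | W₂..W₄: k=2: 0+69000+8·125·12=81000; k=3: 46000+0+8·46·12=50416 → min 50416.
Top-level splits: k=1: (W₁..W₁)·(W₂..W₄) → 0+50416+79·8·12 = 58000; k=2: (W₁..W₂)·(W₃..W₄) → 79000+69000+79·125·12 = 266500; k=3: (W₁..W₃)·(W₄..W₄) → 75072+0+79·46·12 = 118680.
Best split is after W₁, i.e. k = 1.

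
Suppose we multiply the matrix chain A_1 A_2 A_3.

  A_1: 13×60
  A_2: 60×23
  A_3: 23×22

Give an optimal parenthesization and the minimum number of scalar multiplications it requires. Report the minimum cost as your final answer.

(A_1 (A_2 A_3)): cost 47520.
((A_1 A_2) A_3): cost 24518.
Optimal: ((A_1 A_2) A_3) with cost 24518.

24518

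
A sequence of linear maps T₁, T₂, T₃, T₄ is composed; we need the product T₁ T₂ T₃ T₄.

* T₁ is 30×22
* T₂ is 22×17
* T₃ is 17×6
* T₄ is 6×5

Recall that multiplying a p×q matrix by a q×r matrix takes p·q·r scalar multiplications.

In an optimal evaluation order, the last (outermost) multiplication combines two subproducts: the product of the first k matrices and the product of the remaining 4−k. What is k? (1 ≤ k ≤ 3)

Adjacent pairs: T₁T₂ = 30·22·17 = 11220; T₂T₃ = 22·17·6 = 2244; T₃T₄ = 17·6·5 = 510.
Length 3: T₁..T₃: k=1: 0+2244+30·22·6=6204; k=2: 11220+0+30·17·6=14280 → min 6204 | T₂..T₄: k=2: 0+510+22·17·5=2380; k=3: 2244+0+22·6·5=2904 → min 2380.
Top-level splits: k=1: (T₁..T₁)·(T₂..T₄) → 0+2380+30·22·5 = 5680; k=2: (T₁..T₂)·(T₃..T₄) → 11220+510+30·17·5 = 14280; k=3: (T₁..T₃)·(T₄..T₄) → 6204+0+30·6·5 = 7104.
Best split is after T₁, i.e. k = 1.

1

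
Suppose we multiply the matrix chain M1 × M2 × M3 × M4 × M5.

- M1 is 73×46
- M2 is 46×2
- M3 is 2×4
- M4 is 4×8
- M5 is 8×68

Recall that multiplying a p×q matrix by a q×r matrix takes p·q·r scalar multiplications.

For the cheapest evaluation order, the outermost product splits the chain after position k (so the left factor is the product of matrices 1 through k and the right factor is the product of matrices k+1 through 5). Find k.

Adjacent pairs: M1M2 = 73·46·2 = 6716; M2M3 = 46·2·4 = 368; M3M4 = 2·4·8 = 64; M4M5 = 4·8·68 = 2176.
Length 3: M1..M3: k=1: 0+368+73·46·4=13800; k=2: 6716+0+73·2·4=7300 → min 7300 | M2..M4: k=2: 0+64+46·2·8=800; k=3: 368+0+46·4·8=1840 → min 800 | M3..M5: k=3: 0+2176+2·4·68=2720; k=4: 64+0+2·8·68=1152 → min 1152.
Length 4: M1..M4: k=1: 0+800+73·46·8=27664; k=2: 6716+64+73·2·8=7948; k=3: 7300+0+73·4·8=9636 → min 7948 | M2..M5: k=2: 0+1152+46·2·68=7408; k=3: 368+2176+46·4·68=15056; k=4: 800+0+46·8·68=25824 → min 7408.
Top-level splits: k=1: (M1..M1)·(M2..M5) → 0+7408+73·46·68 = 235752; k=2: (M1..M2)·(M3..M5) → 6716+1152+73·2·68 = 17796; k=3: (M1..M3)·(M4..M5) → 7300+2176+73·4·68 = 29332; k=4: (M1..M4)·(M5..M5) → 7948+0+73·8·68 = 47660.
Best split is after M2, i.e. k = 2.

2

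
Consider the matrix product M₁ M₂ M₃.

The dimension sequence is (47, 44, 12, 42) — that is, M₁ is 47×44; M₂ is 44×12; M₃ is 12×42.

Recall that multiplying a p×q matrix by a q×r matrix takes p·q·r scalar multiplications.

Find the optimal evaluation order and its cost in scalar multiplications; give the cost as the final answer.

48504

(M₁ (M₂ M₃)): cost 109032.
((M₁ M₂) M₃): cost 48504.
Optimal: ((M₁ M₂) M₃) with cost 48504.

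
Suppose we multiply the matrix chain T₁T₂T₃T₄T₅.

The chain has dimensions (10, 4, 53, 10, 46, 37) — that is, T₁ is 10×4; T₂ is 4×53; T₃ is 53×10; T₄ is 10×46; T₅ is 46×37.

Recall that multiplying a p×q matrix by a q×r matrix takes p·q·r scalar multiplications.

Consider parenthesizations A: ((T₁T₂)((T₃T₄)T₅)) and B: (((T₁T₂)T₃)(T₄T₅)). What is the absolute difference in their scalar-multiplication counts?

Order A = ((T₁T₂)((T₃T₄)T₅)): (T₁T₂): 10×4 by 4×53 → 10×53, cost 10·4·53 = 2120; (T₃T₄): 53×10 by 10×46 → 53×46, cost 53·10·46 = 24380; ((T₃T₄)T₅): 53×46 by 46×37 → 53×37, cost 53·46·37 = 90206; cumulative 114586; ((T₁T₂)((T₃T₄)T₅)): 10×53 by 53×37 → 10×37, cost 10·53·37 = 19610; cumulative 136316. Total 136316.
Order B = (((T₁T₂)T₃)(T₄T₅)): (T₁T₂): 10×4 by 4×53 → 10×53, cost 10·4·53 = 2120; ((T₁T₂)T₃): 10×53 by 53×10 → 10×10, cost 10·53·10 = 5300; cumulative 7420; (T₄T₅): 10×46 by 46×37 → 10×37, cost 10·46·37 = 17020; (((T₁T₂)T₃)(T₄T₅)): 10×10 by 10×37 → 10×37, cost 10·10·37 = 3700; cumulative 28140. Total 28140.
Difference: |136316 − 28140| = 108176.

108176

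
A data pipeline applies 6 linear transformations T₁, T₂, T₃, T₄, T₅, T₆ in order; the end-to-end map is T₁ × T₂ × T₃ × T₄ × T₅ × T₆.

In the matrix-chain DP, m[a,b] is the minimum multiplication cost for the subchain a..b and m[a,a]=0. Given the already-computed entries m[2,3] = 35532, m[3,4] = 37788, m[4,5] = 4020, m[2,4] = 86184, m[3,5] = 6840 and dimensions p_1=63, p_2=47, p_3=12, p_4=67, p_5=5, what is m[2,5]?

m[2,5] = min over k∈[2,4] of m[2,k]+m[k+1,5]+p_{1}·p_k·p_{5}.
k=2: 0 + 6840 + 63·47·5 = 21645; k=3: 35532 + 4020 + 63·12·5 = 43332; k=4: 86184 + 0 + 63·67·5 = 107289.
Minimum: 21645 at k=2.

21645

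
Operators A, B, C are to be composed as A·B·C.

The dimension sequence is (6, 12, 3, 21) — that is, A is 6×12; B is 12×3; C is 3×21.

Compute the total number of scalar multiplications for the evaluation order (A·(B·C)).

2268

(B·C): 12×3 by 3×21 → 12×21, cost 12·3·21 = 756
(A·(B·C)): 6×12 by 12×21 → 6×21, cost 6·12·21 = 1512; cumulative 2268
Total: 2268 scalar multiplications.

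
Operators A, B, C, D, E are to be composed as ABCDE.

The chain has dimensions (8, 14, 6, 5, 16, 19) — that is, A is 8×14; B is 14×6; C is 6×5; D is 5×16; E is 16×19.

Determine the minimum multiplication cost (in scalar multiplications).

3192

Adjacent pairs: AB = 8·14·6 = 672; BC = 14·6·5 = 420; CD = 6·5·16 = 480; DE = 5·16·19 = 1520.
Length 3: A..C: k=1: 0+420+8·14·5=980; k=2: 672+0+8·6·5=912 → min 912 | B..D: k=2: 0+480+14·6·16=1824; k=3: 420+0+14·5·16=1540 → min 1540 | C..E: k=3: 0+1520+6·5·19=2090; k=4: 480+0+6·16·19=2304 → min 2090.
Length 4: A..D: k=1: 0+1540+8·14·16=3332; k=2: 672+480+8·6·16=1920; k=3: 912+0+8·5·16=1552 → min 1552 | B..E: k=2: 0+2090+14·6·19=3686; k=3: 420+1520+14·5·19=3270; k=4: 1540+0+14·16·19=5796 → min 3270.
Length 5: A..E: k=1: 0+3270+8·14·19=5398; k=2: 672+2090+8·6·19=3674; k=3: 912+1520+8·5·19=3192; k=4: 1552+0+8·16·19=3984 → min 3192.
Optimal order: (((AB)C)(DE)) with cost 3192.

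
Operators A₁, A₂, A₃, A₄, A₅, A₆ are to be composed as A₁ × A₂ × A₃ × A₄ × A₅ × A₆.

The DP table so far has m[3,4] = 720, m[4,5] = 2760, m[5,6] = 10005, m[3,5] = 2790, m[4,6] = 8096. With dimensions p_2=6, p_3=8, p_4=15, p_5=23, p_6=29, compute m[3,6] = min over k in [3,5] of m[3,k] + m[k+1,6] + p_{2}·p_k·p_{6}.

m[3,6] = min over k∈[3,5] of m[3,k]+m[k+1,6]+p_{2}·p_k·p_{6}.
k=3: 0 + 8096 + 6·8·29 = 9488; k=4: 720 + 10005 + 6·15·29 = 13335; k=5: 2790 + 0 + 6·23·29 = 6792.
Minimum: 6792 at k=5.

6792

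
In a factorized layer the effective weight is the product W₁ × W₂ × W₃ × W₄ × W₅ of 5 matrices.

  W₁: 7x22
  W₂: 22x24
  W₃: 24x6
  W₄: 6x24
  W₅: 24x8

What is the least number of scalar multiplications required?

5580

Adjacent pairs: W₁W₂ = 7·22·24 = 3696; W₂W₃ = 22·24·6 = 3168; W₃W₄ = 24·6·24 = 3456; W₄W₅ = 6·24·8 = 1152.
Length 3: W₁..W₃: k=1: 0+3168+7·22·6=4092; k=2: 3696+0+7·24·6=4704 → min 4092 | W₂..W₄: k=2: 0+3456+22·24·24=16128; k=3: 3168+0+22·6·24=6336 → min 6336 | W₃..W₅: k=3: 0+1152+24·6·8=2304; k=4: 3456+0+24·24·8=8064 → min 2304.
Length 4: W₁..W₄: k=1: 0+6336+7·22·24=10032; k=2: 3696+3456+7·24·24=11184; k=3: 4092+0+7·6·24=5100 → min 5100 | W₂..W₅: k=2: 0+2304+22·24·8=6528; k=3: 3168+1152+22·6·8=5376; k=4: 6336+0+22·24·8=10560 → min 5376.
Length 5: W₁..W₅: k=1: 0+5376+7·22·8=6608; k=2: 3696+2304+7·24·8=7344; k=3: 4092+1152+7·6·8=5580; k=4: 5100+0+7·24·8=6444 → min 5580.
Optimal order: ((W₁ × (W₂ × W₃)) × (W₄ × W₅)) with cost 5580.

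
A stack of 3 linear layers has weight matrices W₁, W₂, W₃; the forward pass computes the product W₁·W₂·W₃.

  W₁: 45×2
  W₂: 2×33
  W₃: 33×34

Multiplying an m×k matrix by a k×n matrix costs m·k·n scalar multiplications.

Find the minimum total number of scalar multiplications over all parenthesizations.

5304

Order (W₁·(W₂·W₃)): (W₂·W₃): 2×33 by 33×34 → 2×34, cost 2·33·34 = 2244; (W₁·(W₂·W₃)): 45×2 by 2×34 → 45×34, cost 45·2·34 = 3060; cumulative 5304. Total 5304.
Order ((W₁·W₂)·W₃): (W₁·W₂): 45×2 by 2×33 → 45×33, cost 45·2·33 = 2970; ((W₁·W₂)·W₃): 45×33 by 33×34 → 45×34, cost 45·33·34 = 50490; cumulative 53460. Total 53460.
Minimum: 5304.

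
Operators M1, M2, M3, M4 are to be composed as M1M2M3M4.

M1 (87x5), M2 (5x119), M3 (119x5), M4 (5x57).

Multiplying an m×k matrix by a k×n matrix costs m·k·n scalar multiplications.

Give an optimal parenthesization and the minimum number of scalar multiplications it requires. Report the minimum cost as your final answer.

Adjacent pairs: M1M2 = 87·5·119 = 51765; M2M3 = 5·119·5 = 2975; M3M4 = 119·5·57 = 33915.
Length 3: M1..M3: k=1: 0+2975+87·5·5=5150; k=2: 51765+0+87·119·5=103530 → min 5150 | M2..M4: k=2: 0+33915+5·119·57=67830; k=3: 2975+0+5·5·57=4400 → min 4400.
Length 4: M1..M4: k=1: 0+4400+87·5·57=29195; k=2: 51765+33915+87·119·57=675801; k=3: 5150+0+87·5·57=29945 → min 29195.
Optimal parenthesization: (M1((M2M3)M4)) with cost 29195.

29195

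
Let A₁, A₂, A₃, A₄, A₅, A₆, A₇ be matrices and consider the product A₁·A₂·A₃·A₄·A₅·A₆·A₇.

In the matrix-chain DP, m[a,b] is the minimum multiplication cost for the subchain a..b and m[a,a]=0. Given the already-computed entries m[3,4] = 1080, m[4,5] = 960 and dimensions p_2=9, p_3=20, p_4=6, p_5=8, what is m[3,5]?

m[3,5] = min over k∈[3,4] of m[3,k]+m[k+1,5]+p_{2}·p_k·p_{5}.
k=3: 0 + 960 + 9·20·8 = 2400; k=4: 1080 + 0 + 9·6·8 = 1512.
Minimum: 1512 at k=4.

1512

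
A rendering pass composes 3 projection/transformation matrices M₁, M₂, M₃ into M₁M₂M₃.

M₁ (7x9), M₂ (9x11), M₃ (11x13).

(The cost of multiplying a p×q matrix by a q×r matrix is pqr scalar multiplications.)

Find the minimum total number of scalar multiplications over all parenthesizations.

1694

Order (M₁(M₂M₃)): (M₂M₃): 9×11 by 11×13 → 9×13, cost 9·11·13 = 1287; (M₁(M₂M₃)): 7×9 by 9×13 → 7×13, cost 7·9·13 = 819; cumulative 2106. Total 2106.
Order ((M₁M₂)M₃): (M₁M₂): 7×9 by 9×11 → 7×11, cost 7·9·11 = 693; ((M₁M₂)M₃): 7×11 by 11×13 → 7×13, cost 7·11·13 = 1001; cumulative 1694. Total 1694.
Minimum: 1694.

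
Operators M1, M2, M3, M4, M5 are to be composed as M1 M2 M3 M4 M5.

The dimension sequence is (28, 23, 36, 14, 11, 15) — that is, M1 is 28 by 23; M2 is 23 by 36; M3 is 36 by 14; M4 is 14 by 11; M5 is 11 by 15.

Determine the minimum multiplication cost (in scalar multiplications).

26356

Adjacent pairs: M1M2 = 28·23·36 = 23184; M2M3 = 23·36·14 = 11592; M3M4 = 36·14·11 = 5544; M4M5 = 14·11·15 = 2310.
Length 3: M1..M3: k=1: 0+11592+28·23·14=20608; k=2: 23184+0+28·36·14=37296 → min 20608 | M2..M4: k=2: 0+5544+23·36·11=14652; k=3: 11592+0+23·14·11=15134 → min 14652 | M3..M5: k=3: 0+2310+36·14·15=9870; k=4: 5544+0+36·11·15=11484 → min 9870.
Length 4: M1..M4: k=1: 0+14652+28·23·11=21736; k=2: 23184+5544+28·36·11=39816; k=3: 20608+0+28·14·11=24920 → min 21736 | M2..M5: k=2: 0+9870+23·36·15=22290; k=3: 11592+2310+23·14·15=18732; k=4: 14652+0+23·11·15=18447 → min 18447.
Length 5: M1..M5: k=1: 0+18447+28·23·15=28107; k=2: 23184+9870+28·36·15=48174; k=3: 20608+2310+28·14·15=28798; k=4: 21736+0+28·11·15=26356 → min 26356.
Optimal order: ((M1 (M2 (M3 M4))) M5) with cost 26356.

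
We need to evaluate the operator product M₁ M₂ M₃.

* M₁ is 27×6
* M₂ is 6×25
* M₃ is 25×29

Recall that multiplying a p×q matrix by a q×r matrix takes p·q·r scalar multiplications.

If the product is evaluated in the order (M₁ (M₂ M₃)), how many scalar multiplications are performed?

9048

(M₂ M₃): 6×25 by 25×29 → 6×29, cost 6·25·29 = 4350
(M₁ (M₂ M₃)): 27×6 by 6×29 → 27×29, cost 27·6·29 = 4698; cumulative 9048
Total: 9048 scalar multiplications.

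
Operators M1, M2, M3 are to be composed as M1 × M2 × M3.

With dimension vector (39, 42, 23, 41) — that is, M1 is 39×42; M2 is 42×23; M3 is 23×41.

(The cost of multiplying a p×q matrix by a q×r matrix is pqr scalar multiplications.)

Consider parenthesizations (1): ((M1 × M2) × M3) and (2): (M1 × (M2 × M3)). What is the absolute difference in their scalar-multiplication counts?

Order (1) = ((M1 × M2) × M3): (M1 × M2): 39×42 by 42×23 → 39×23, cost 39·42·23 = 37674; ((M1 × M2) × M3): 39×23 by 23×41 → 39×41, cost 39·23·41 = 36777; cumulative 74451. Total 74451.
Order (2) = (M1 × (M2 × M3)): (M2 × M3): 42×23 by 23×41 → 42×41, cost 42·23·41 = 39606; (M1 × (M2 × M3)): 39×42 by 42×41 → 39×41, cost 39·42·41 = 67158; cumulative 106764. Total 106764.
Difference: |74451 − 106764| = 32313.

32313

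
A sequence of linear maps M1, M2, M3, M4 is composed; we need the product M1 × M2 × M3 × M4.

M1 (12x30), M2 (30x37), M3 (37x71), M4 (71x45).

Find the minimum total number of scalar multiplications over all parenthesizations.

83184

Adjacent pairs: M1M2 = 12·30·37 = 13320; M2M3 = 30·37·71 = 78810; M3M4 = 37·71·45 = 118215.
Length 3: M1..M3: k=1: 0+78810+12·30·71=104370; k=2: 13320+0+12·37·71=44844 → min 44844 | M2..M4: k=2: 0+118215+30·37·45=168165; k=3: 78810+0+30·71·45=174660 → min 168165.
Length 4: M1..M4: k=1: 0+168165+12·30·45=184365; k=2: 13320+118215+12·37·45=151515; k=3: 44844+0+12·71·45=83184 → min 83184.
Optimal order: (((M1 × M2) × M3) × M4) with cost 83184.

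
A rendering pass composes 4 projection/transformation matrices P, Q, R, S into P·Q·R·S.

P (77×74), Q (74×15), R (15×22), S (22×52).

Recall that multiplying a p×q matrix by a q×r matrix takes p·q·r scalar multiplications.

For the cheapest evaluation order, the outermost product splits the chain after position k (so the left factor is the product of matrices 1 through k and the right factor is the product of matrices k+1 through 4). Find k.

2

Adjacent pairs: PQ = 77·74·15 = 85470; QR = 74·15·22 = 24420; RS = 15·22·52 = 17160.
Length 3: P..R: k=1: 0+24420+77·74·22=149776; k=2: 85470+0+77·15·22=110880 → min 110880 | Q..S: k=2: 0+17160+74·15·52=74880; k=3: 24420+0+74·22·52=109076 → min 74880.
Top-level splits: k=1: (P..P)·(Q..S) → 0+74880+77·74·52 = 371176; k=2: (P..Q)·(R..S) → 85470+17160+77·15·52 = 162690; k=3: (P..R)·(S..S) → 110880+0+77·22·52 = 198968.
Best split is after Q, i.e. k = 2.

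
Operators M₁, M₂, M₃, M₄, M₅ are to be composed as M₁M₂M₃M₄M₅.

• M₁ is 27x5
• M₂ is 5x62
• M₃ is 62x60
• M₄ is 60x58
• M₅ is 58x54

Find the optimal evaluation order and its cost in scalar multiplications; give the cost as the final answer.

Adjacent pairs: M₁M₂ = 27·5·62 = 8370; M₂M₃ = 5·62·60 = 18600; M₃M₄ = 62·60·58 = 215760; M₄M₅ = 60·58·54 = 187920.
Length 3: M₁..M₃: k=1: 0+18600+27·5·60=26700; k=2: 8370+0+27·62·60=108810 → min 26700 | M₂..M₄: k=2: 0+215760+5·62·58=233740; k=3: 18600+0+5·60·58=36000 → min 36000 | M₃..M₅: k=3: 0+187920+62·60·54=388800; k=4: 215760+0+62·58·54=409944 → min 388800.
Length 4: M₁..M₄: k=1: 0+36000+27·5·58=43830; k=2: 8370+215760+27·62·58=321222; k=3: 26700+0+27·60·58=120660 → min 43830 | M₂..M₅: k=2: 0+388800+5·62·54=405540; k=3: 18600+187920+5·60·54=222720; k=4: 36000+0+5·58·54=51660 → min 51660.
Length 5: M₁..M₅: k=1: 0+51660+27·5·54=58950; k=2: 8370+388800+27·62·54=487566; k=3: 26700+187920+27·60·54=302100; k=4: 43830+0+27·58·54=128394 → min 58950.
Optimal parenthesization: (M₁(((M₂M₃)M₄)M₅)) with cost 58950.

58950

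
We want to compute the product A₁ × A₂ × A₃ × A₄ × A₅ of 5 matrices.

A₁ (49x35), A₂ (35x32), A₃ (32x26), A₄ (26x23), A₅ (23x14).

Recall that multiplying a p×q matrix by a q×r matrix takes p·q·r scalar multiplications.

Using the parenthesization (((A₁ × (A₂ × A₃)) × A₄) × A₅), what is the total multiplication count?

(A₂ × A₃): 35×32 by 32×26 → 35×26, cost 35·32·26 = 29120
(A₁ × (A₂ × A₃)): 49×35 by 35×26 → 49×26, cost 49·35·26 = 44590; cumulative 73710
((A₁ × (A₂ × A₃)) × A₄): 49×26 by 26×23 → 49×23, cost 49·26·23 = 29302; cumulative 103012
(((A₁ × (A₂ × A₃)) × A₄) × A₅): 49×23 by 23×14 → 49×14, cost 49·23·14 = 15778; cumulative 118790
Total: 118790 scalar multiplications.

118790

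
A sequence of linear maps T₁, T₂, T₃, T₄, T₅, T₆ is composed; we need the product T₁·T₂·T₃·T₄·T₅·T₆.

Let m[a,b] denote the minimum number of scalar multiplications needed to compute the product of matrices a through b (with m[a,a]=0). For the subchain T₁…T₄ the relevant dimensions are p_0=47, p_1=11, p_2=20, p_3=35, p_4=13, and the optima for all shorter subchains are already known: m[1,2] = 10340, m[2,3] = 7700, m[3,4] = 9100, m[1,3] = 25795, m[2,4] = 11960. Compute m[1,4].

m[1,4] = min over k∈[1,3] of m[1,k]+m[k+1,4]+p_{0}·p_k·p_{4}.
k=1: 0 + 11960 + 47·11·13 = 18681; k=2: 10340 + 9100 + 47·20·13 = 31660; k=3: 25795 + 0 + 47·35·13 = 47180.
Minimum: 18681 at k=1.

18681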